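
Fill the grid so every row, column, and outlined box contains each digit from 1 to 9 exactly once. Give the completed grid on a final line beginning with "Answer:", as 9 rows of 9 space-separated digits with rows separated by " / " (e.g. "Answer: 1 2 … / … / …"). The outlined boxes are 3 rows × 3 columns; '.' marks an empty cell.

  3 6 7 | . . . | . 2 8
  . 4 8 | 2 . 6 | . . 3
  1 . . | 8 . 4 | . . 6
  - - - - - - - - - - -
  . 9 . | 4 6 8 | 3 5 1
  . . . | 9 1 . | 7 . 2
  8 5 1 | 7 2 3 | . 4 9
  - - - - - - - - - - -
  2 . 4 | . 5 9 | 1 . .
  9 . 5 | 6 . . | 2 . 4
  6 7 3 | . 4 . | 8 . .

Step 1. [r3c3∈{2,9}] in col 3, 9 fits only at r3c3, so r3c3=9.
Step 2. [r3c8∈{7}] nothing but 7 survives at r3c8. So r3c8=7.
Step 3. [r8c5∈{3,7,8}] in col 5, 8 fits only at r8c5 ⇒ r8c5=8.
Step 4. [r1c4∈{1,5}] across col 4, 5 lands solely at r1c4, so r1c4=5.
Step 5. [r7c8∈{3,6}] 6 has one home in row 7: r7c8, so r7c8=6.
Step 6. [r1c5∈{9}] only 9 remains possible at r1c5. So r1c5=9.
Step 7. [r2c7∈{5,9}] across col 7, 9 lands solely at r2c7. So r2c7=9.
Step 8. [r1c6∈{1}] r1c6 is down to just 1. So r1c6=1.
Step 9. [r2c1∈{5}] r2c1's peers cover all but 5, so r2c1=5.
Step 10. [r9c6∈{2}] r9c6 has the single candidate 2. So r9c6=2.
Step 11. [r6c7∈{6}] nothing but 6 survives at r6c7 ⇒ r6c7=6.
Step 12. [r9c8∈{9}] r9c8 is down to just 9. So r9c8=9.
Step 13. [r7c9∈{7}] nothing but 7 survives at r7c9. So r7c9=7.
Step 14. [r3c2∈{2}] r3c2 is down to just 2, so r3c2=2.
Step 15. [r3c5∈{3}] nothing but 3 survives at r3c5. So r3c5=3.
Step 16. [r3c7∈{5}] r3c7 is down to just 5 ⇒ r3c7=5.
Step 17. [r2c8∈{1}] nothing but 1 survives at r2c8, so r2c8=1.
Step 18. [r5c1∈{4}] r5c1 has the single candidate 4 ⇒ r5c1=4.
Step 19. [r4c1∈{7}] nothing but 7 survives at r4c1, so r4c1=7.
Step 20. [r8c8∈{3}] r8c8 has the single candidate 3 ⇒ r8c8=3.
Step 21. [r9c9∈{5}] r9c9's peers cover all but 5 ⇒ r9c9=5.
Step 22. [r9c4∈{1}] only 1 remains possible at r9c4. So r9c4=1.
Step 23. [r7c4∈{3}] nothing but 3 survives at r7c4. So r7c4=3.
Step 24. [r1c7∈{4}] r1c7's peers cover all but 4. So r1c7=4.
Step 25. [r5c6∈{5}] r5c6 is down to just 5 ⇒ r5c6=5.
Step 26. [r5c3∈{6}] r5c3 is down to just 6 ⇒ r5c3=6.
Step 27. [r5c2∈{3}] r5c2 has the single candidate 3. So r5c2=3.
Step 28. [r8c6∈{7}] r8c6's peers cover all but 7 ⇒ r8c6=7.
Step 29. [r8c2∈{1}] r8c2 has the single candidate 1. So r8c2=1.
Step 30. [r5c8∈{8}] r5c8 is down to just 8. So r5c8=8.
Step 31. [r7c2∈{8}] r7c2 is down to just 8 ⇒ r7c2=8.
Step 32. [r2c5∈{7}] r2c5 is down to just 7, so r2c5=7.
Step 33. [r4c3∈{2}] only 2 remains possible at r4c3, so r4c3=2.

Answer: 3 6 7 5 9 1 4 2 8 / 5 4 8 2 7 6 9 1 3 / 1 2 9 8 3 4 5 7 6 / 7 9 2 4 6 8 3 5 1 / 4 3 6 9 1 5 7 8 2 / 8 5 1 7 2 3 6 4 9 / 2 8 4 3 5 9 1 6 7 / 9 1 5 6 8 7 2 3 4 / 6 7 3 1 4 2 8 9 5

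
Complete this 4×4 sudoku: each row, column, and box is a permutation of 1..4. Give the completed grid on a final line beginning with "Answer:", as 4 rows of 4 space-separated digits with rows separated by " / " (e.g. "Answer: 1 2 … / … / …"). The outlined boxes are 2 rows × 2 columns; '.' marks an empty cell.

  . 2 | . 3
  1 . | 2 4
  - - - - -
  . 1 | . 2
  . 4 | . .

Step 1. [r3c1∈{3}] r3c1's peers cover all but 3, so r3c1=3.
Step 2. [r4c3∈{1,3}] across row 4, 3 lands solely at r4c3. So r4c3=3.
Step 3. [r4c1∈{2}] r4c1's peers cover all but 2, so r4c1=2.
Step 4. [r4c4∈{1}] nothing but 1 survives at r4c4 ⇒ r4c4=1.
Step 5. [r1c3∈{1}] r1c3 is down to just 1. So r1c3=1.
Step 6. [r2c2∈{3}] only 3 remains possible at r2c2 ⇒ r2c2=3.
Step 7. [r3c3∈{4}] nothing but 4 survives at r3c3, so r3c3=4.
Step 8. [r1c1∈{4}] r1c1's peers cover all but 4. So r1c1=4.

Answer: 4 2 1 3 / 1 3 2 4 / 3 1 4 2 / 2 4 3 1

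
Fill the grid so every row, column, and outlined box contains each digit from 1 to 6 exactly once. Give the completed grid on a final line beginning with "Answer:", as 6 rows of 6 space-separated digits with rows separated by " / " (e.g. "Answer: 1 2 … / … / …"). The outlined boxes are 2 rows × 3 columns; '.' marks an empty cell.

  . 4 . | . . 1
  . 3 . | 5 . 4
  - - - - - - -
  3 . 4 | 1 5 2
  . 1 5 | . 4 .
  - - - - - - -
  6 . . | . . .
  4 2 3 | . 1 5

Step 1. [r5c6∈{3}] r5c6 is down to just 3, so r5c6=3.
Step 2. [r1c5∈{2,3,6}] 3 has one home in col 5: r1c5, so r1c5=3.
Step 3. [r2c5∈{2,6}] across col 5, 6 lands solely at r2c5 ⇒ r2c5=6.
Step 4. [r1c4∈{2}] r1c4's peers cover all but 2, so r1c4=2.
Step 5. [r2c1∈{1,2}] col 1 places 1 nowhere but r2c1, so r2c1=1.
Step 6. [r4c6∈{6}] r4c6 has the single candidate 6 ⇒ r4c6=6.
Step 7. [r4c1∈{2}] nothing but 2 survives at r4c1. So r4c1=2.
Step 8. [r1c3∈{6}] only 6 remains possible at r1c3 ⇒ r1c3=6.
Step 9. [r4c4∈{3}] r4c4 is down to just 3, so r4c4=3.
Step 10. [r5c2∈{5}] nothing but 5 survives at r5c2, so r5c2=5.
Step 11. [r5c5∈{2}] r5c5 is down to just 2. So r5c5=2.
Step 12. [r5c3∈{1}] r5c3 has the single candidate 1 ⇒ r5c3=1.
Step 13. [r3c2∈{6}] only 6 remains possible at r3c2, so r3c2=6.
Step 14. [r2c3∈{2}] r2c3 has the single candidate 2, so r2c3=2.
Step 15. [r6c4∈{6}] r6c4 has the single candidate 6. So r6c4=6.
Step 16. [r1c1∈{5}] r1c1's peers cover all but 5, so r1c1=5.
Step 17. [r5c4∈{4}] r5c4 has the single candidate 4, so r5c4=4.

Answer: 5 4 6 2 3 1 / 1 3 2 5 6 4 / 3 6 4 1 5 2 / 2 1 5 3 4 6 / 6 5 1 4 2 3 / 4 2 3 6 1 5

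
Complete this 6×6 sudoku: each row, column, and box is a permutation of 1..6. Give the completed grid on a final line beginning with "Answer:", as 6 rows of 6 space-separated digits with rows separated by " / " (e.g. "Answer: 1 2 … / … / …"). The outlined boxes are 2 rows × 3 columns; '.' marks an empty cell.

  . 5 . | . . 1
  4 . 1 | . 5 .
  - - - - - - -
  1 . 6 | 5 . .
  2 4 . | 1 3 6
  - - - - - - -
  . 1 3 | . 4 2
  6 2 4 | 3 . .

Step 1. [r2c4∈{2,6}] in row 2, 2 fits only at r2c4 ⇒ r2c4=2.
Step 2. [r1c5∈{6}] nothing but 6 survives at r1c5 ⇒ r1c5=6.
Step 3. [r1c1∈{3}] r1c1 is down to just 3 ⇒ r1c1=3.
Step 4. [r1c4∈{4}] only 4 remains possible at r1c4. So r1c4=4.
Step 5. [r5c1∈{5}] r5c1's peers cover all but 5 ⇒ r5c1=5.
Step 6. [r6c5∈{1}] r6c5 has the single candidate 1, so r6c5=1.
Step 7. [r3c6∈{4}] r3c6 is down to just 4, so r3c6=4.
Step 8. [r1c3∈{2}] only 2 remains possible at r1c3. So r1c3=2.
Step 9. [r3c2∈{3}] r3c2 is down to just 3, so r3c2=3.
Step 10. [r6c6∈{5}] nothing but 5 survives at r6c6, so r6c6=5.
Step 11. [r2c6∈{3}] r2c6's peers cover all but 3. So r2c6=3.
Step 12. [r5c4∈{6}] r5c4 is down to just 6 ⇒ r5c4=6.
Step 13. [r2c2∈{6}] r2c2 has the single candidate 6. So r2c2=6.
Step 14. [r4c3∈{5}] r4c3's peers cover all but 5, so r4c3=5.
Step 15. [r3c5∈{2}] r3c5's peers cover all but 2. So r3c5=2.

Answer: 3 5 2 4 6 1 / 4 6 1 2 5 3 / 1 3 6 5 2 4 / 2 4 5 1 3 6 / 5 1 3 6 4 2 / 6 2 4 3 1 5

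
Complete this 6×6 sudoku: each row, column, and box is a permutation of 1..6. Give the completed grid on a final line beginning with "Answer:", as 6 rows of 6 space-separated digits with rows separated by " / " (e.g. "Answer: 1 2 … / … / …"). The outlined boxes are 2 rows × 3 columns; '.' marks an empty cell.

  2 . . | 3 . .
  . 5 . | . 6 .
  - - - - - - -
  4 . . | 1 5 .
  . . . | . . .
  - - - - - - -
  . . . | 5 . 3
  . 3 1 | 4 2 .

Step 1. [r4c4∈{2,6}] r4c4 is the only open cell in col 4 admitting 6. So r4c4=6.
Step 2. [r3c3∈{2,3,6}] in row 3, 3 fits only at r3c3 ⇒ r3c3=3.
Step 3. [r2c3∈{4}] only 4 remains possible at r2c3, so r2c3=4.
Step 4. [r5c1∈{6}] nothing but 6 survives at r5c1 ⇒ r5c1=6.
Step 5. [r3c6∈{2}] r3c6 has the single candidate 2 ⇒ r3c6=2.
Step 6. [r2c6∈{1}] r2c6 is down to just 1. So r2c6=1.
Step 7. [r1c5∈{4}] only 4 remains possible at r1c5. So r1c5=4.
Step 8. [r1c2∈{1,6}] row 1 places 1 nowhere but r1c2. So r1c2=1.
Step 9. [r4c2∈{2}] r4c2 has the single candidate 2 ⇒ r4c2=2.
Step 10. [r6c1∈{5}] r6c1 has the single candidate 5. So r6c1=5.
Step 11. [r2c1∈{3}] r2c1 has the single candidate 3, so r2c1=3.
Step 12. [r2c4∈{2}] only 2 remains possible at r2c4. So r2c4=2.
Step 13. [r4c1∈{1}] r4c1's peers cover all but 1, so r4c1=1.
Step 14. [r4c3∈{5}] only 5 remains possible at r4c3. So r4c3=5.
Step 15. [r4c5∈{3}] r4c5 is down to just 3 ⇒ r4c5=3.
Step 16. [r5c5∈{1}] r5c5 has the single candidate 1 ⇒ r5c5=1.
Step 17. [r1c3∈{6}] nothing but 6 survives at r1c3, so r1c3=6.
Step 18. [r6c6∈{6}] r6c6 has the single candidate 6 ⇒ r6c6=6.
Step 19. [r4c6∈{4}] r4c6 is down to just 4 ⇒ r4c6=4.
Step 20. [r3c2∈{6}] only 6 remains possible at r3c2. So r3c2=6.
Step 21. [r1c6∈{5}] nothing but 5 survives at r1c6. So r1c6=5.
Step 22. [r5c3∈{2}] nothing but 2 survives at r5c3 ⇒ r5c3=2.
Step 23. [r5c2∈{4}] only 4 remains possible at r5c2. So r5c2=4.

Answer: 2 1 6 3 4 5 / 3 5 4 2 6 1 / 4 6 3 1 5 2 / 1 2 5 6 3 4 / 6 4 2 5 1 3 / 5 3 1 4 2 6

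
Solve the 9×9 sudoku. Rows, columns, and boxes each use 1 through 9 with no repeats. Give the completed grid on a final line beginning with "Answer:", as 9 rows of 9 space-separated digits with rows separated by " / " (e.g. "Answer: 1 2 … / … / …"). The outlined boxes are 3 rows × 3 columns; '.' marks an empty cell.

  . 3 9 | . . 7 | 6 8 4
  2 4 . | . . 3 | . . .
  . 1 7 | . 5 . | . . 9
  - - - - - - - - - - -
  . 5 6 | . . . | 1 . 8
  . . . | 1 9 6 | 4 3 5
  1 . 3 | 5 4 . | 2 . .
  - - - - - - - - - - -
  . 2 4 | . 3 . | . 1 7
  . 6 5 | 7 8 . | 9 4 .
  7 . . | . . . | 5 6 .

Step 1. [r1c4∈{2}] r1c4 is down to just 2, so r1c4=2.
Step 2. [r5c1∈{8}] r5c1's peers cover all but 8. So r5c1=8.
Step 3. [r7c1∈{9}] only 9 remains possible at r7c1, so r7c1=9.
Step 4. [r9c6∈{1,2,4,9}] r9c6 is the only open cell in col 6 admitting 9 ⇒ r9c6=9.
Step 5. [r2c5∈{1,6}] 6 has one home in col 5: r2c5 ⇒ r2c5=6.
Step 6. [r4c5∈{2,7}] r4c5 is the only open cell in col 5 admitting 7 ⇒ r4c5=7.
Step 7. [r9c5∈{1,2}] in col 5, 2 fits only at r9c5, so r9c5=2.
Step 8. [r6c8∈{7,9}] in box 6, 7 fits only at r6c8, so r6c8=7.
Step 9. [r2c3∈{8}] r2c3's peers cover all but 8. So r2c3=8.
Step 10. [r3c6∈{4,8}] in col 6, 4 fits only at r3c6, so r3c6=4.
Step 11. [r9c9∈{3}] r9c9 is down to just 3 ⇒ r9c9=3.
Step 12. [r1c1∈{5}] r1c1 is down to just 5, so r1c1=5.
Step 13. [r8c1∈{3}] r8c1 is down to just 3 ⇒ r8c1=3.
Step 14. [r7c6∈{5}] r7c6 has the single candidate 5, so r7c6=5.
Step 15. [r6c2∈{9}] r6c2's peers cover all but 9 ⇒ r6c2=9.
Step 16. [r6c6∈{8}] only 8 remains possible at r6c6. So r6c6=8.
Step 17. [r5c2∈{7}] r5c2 is down to just 7, so r5c2=7.
Step 18. [r8c6∈{1}] r8c6 has the single candidate 1 ⇒ r8c6=1.
Step 19. [r3c4∈{8}] r3c4 has the single candidate 8 ⇒ r3c4=8.
Step 20. [r4c1∈{4}] nothing but 4 survives at r4c1 ⇒ r4c1=4.
Step 21. [r8c9∈{2}] r8c9 has the single candidate 2 ⇒ r8c9=2.
Step 22. [r9c3∈{1}] only 1 remains possible at r9c3 ⇒ r9c3=1.
Step 23. [r7c4∈{6}] r7c4's peers cover all but 6. So r7c4=6.
Step 24. [r2c8∈{5}] only 5 remains possible at r2c8. So r2c8=5.
Step 25. [r2c7∈{7}] only 7 remains possible at r2c7, so r2c7=7.
Step 26. [r1c5∈{1}] r1c5 has the single candidate 1 ⇒ r1c5=1.
Step 27. [r4c6∈{2}] r4c6 is down to just 2 ⇒ r4c6=2.
Step 28. [r4c4∈{3}] r4c4's peers cover all but 3, so r4c4=3.
Step 29. [r2c4∈{9}] nothing but 9 survives at r2c4 ⇒ r2c4=9.
Step 30. [r4c8∈{9}] r4c8 is down to just 9, so r4c8=9.
Step 31. [r3c7∈{3}] r3c7's peers cover all but 3. So r3c7=3.
Step 32. [r9c4∈{4}] r9c4 has the single candidate 4, so r9c4=4.
Step 33. [r6c9∈{6}] only 6 remains possible at r6c9. So r6c9=6.
Step 34. [r2c9∈{1}] nothing but 1 survives at r2c9, so r2c9=1.
Step 35. [r9c2∈{8}] r9c2 has the single candidate 8. So r9c2=8.
Step 36. [r5c3∈{2}] r5c3 is down to just 2 ⇒ r5c3=2.
Step 37. [r3c8∈{2}] nothing but 2 survives at r3c8. So r3c8=2.
Step 38. [r3c1∈{6}] r3c1's peers cover all but 6, so r3c1=6.
Step 39. [r7c7∈{8}] r7c7 has the single candidate 8. So r7c7=8.

Answer: 5 3 9 2 1 7 6 8 4 / 2 4 8 9 6 3 7 5 1 / 6 1 7 8 5 4 3 2 9 / 4 5 6 3 7 2 1 9 8 / 8 7 2 1 9 6 4 3 5 / 1 9 3 5 4 8 2 7 6 / 9 2 4 6 3 5 8 1 7 / 3 6 5 7 8 1 9 4 2 / 7 8 1 4 2 9 5 6 3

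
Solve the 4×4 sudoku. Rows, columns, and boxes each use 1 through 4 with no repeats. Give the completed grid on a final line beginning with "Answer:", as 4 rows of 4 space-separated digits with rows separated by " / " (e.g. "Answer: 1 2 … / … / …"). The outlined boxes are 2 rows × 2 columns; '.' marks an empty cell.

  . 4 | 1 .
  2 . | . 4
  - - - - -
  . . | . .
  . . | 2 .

Step 1. [r1c1∈{3}] r1c1's peers cover all but 3. So r1c1=3.
Step 2. [r3c2∈{1,2,3}] across row 3, 2 lands solely at r3c2 ⇒ r3c2=2.
Step 3. [r3c3∈{3,4}] across col 3, 4 lands solely at r3c3, so r3c3=4.
Step 4. [r3c1∈{1}] r3c1 has the single candidate 1. So r3c1=1.
Step 5. [r4c2∈{3}] r4c2 has the single candidate 3. So r4c2=3.
Step 6. [r3c4∈{3}] r3c4's peers cover all but 3 ⇒ r3c4=3.
Step 7. [r4c1∈{4}] r4c1 has the single candidate 4, so r4c1=4.
Step 8. [r2c3∈{3}] nothing but 3 survives at r2c3. So r2c3=3.
Step 9. [r2c2∈{1}] r2c2's peers cover all but 1. So r2c2=1.
Step 10. [r4c4∈{1}] only 1 remains possible at r4c4 ⇒ r4c4=1.
Step 11. [r1c4∈{2}] only 2 remains possible at r1c4, so r1c4=2.

Answer: 3 4 1 2 / 2 1 3 4 / 1 2 4 3 / 4 3 2 1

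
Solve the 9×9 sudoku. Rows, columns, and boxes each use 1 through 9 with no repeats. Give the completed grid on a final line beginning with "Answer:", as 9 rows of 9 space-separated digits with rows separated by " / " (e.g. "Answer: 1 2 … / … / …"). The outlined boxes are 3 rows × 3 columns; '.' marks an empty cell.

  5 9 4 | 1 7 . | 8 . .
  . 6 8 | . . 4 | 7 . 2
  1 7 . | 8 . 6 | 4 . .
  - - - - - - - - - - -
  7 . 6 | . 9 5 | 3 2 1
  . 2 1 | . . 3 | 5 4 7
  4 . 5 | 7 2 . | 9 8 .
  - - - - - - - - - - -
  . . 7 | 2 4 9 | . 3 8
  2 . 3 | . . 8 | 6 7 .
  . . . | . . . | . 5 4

Step 1. [r2c4∈{3,5,9}] 9 has one home in col 4: r2c4. So r2c4=9.
Step 2. [r2c5∈{3,5}] row 2 places 5 nowhere but r2c5. So r2c5=5.
Step 3. [r8c5∈{1}] r8c5's peers cover all but 1, so r8c5=1.
Step 4. [r3c9∈{3,5,9}] row 3 places 5 nowhere but r3c9, so r3c9=5.
Step 5. [r5c5∈{6,8}] 8 has one home in col 5: r5c5, so r5c5=8.
Step 6. [r9c5∈{3,6}] r9c5 is the only open cell in col 5 admitting 6. So r9c5=6.
Step 7. [r9c1∈{8,9}] col 1 places 8 nowhere but r9c1 ⇒ r9c1=8.
Step 8. [r7c7∈{1}] only 1 remains possible at r7c7 ⇒ r7c7=1.
Step 9. [r6c9∈{6}] r6c9's peers cover all but 6, so r6c9=6.
Step 10. [r8c4∈{5}] r8c4 has the single candidate 5 ⇒ r8c4=5.
Step 11. [r2c1∈{3}] r2c1 is down to just 3, so r2c1=3.
Step 12. [r3c3∈{2}] r3c3's peers cover all but 2. So r3c3=2.
Step 13. [r5c4∈{6}] nothing but 6 survives at r5c4, so r5c4=6.
Step 14. [r7c2∈{5}] r7c2 has the single candidate 5, so r7c2=5.
Step 15. [r1c6∈{2}] r1c6 is down to just 2, so r1c6=2.
Step 16. [r3c8∈{9}] r3c8's peers cover all but 9. So r3c8=9.
Step 17. [r9c2∈{1}] r9c2 is down to just 1, so r9c2=1.
Step 18. [r9c7∈{2}] r9c7 has the single candidate 2, so r9c7=2.
Step 19. [r6c2∈{3}] r6c2's peers cover all but 3 ⇒ r6c2=3.
Step 20. [r1c8∈{6}] only 6 remains possible at r1c8, so r1c8=6.
Step 21. [r9c4∈{3}] only 3 remains possible at r9c4 ⇒ r9c4=3.
Step 22. [r7c1∈{6}] r7c1 has the single candidate 6. So r7c1=6.
Step 23. [r8c9∈{9}] r8c9 is down to just 9 ⇒ r8c9=9.
Step 24. [r4c2∈{8}] only 8 remains possible at r4c2. So r4c2=8.
Step 25. [r1c9∈{3}] r1c9's peers cover all but 3. So r1c9=3.
Step 26. [r5c1∈{9}] nothing but 9 survives at r5c1 ⇒ r5c1=9.
Step 27. [r4c4∈{4}] nothing but 4 survives at r4c4 ⇒ r4c4=4.
Step 28. [r8c2∈{4}] r8c2 is down to just 4 ⇒ r8c2=4.
Step 29. [r9c3∈{9}] only 9 remains possible at r9c3 ⇒ r9c3=9.
Step 30. [r2c8∈{1}] r2c8 is down to just 1, so r2c8=1.
Step 31. [r6c6∈{1}] r6c6 has the single candidate 1, so r6c6=1.
Step 32. [r9c6∈{7}] nothing but 7 survives at r9c6, so r9c6=7.
Step 33. [r3c5∈{3}] r3c5's peers cover all but 3, so r3c5=3.

Answer: 5 9 4 1 7 2 8 6 3 / 3 6 8 9 5 4 7 1 2 / 1 7 2 8 3 6 4 9 5 / 7 8 6 4 9 5 3 2 1 / 9 2 1 6 8 3 5 4 7 / 4 3 5 7 2 1 9 8 6 / 6 5 7 2 4 9 1 3 8 / 2 4 3 5 1 8 6 7 9 / 8 1 9 3 6 7 2 5 4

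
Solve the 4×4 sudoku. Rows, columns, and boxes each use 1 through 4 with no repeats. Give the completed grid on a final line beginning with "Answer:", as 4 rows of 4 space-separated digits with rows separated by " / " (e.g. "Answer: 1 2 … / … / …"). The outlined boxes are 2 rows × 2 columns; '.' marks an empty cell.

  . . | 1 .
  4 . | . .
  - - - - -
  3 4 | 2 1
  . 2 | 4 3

Step 1. [r2c2∈{1,3}] across row 2, 1 lands solely at r2c2. So r2c2=1.
Step 2. [r1c4∈{2,4}] r1c4 is the only open cell in row 1 admitting 4 ⇒ r1c4=4.
Step 3. [r2c4∈{2}] only 2 remains possible at r2c4. So r2c4=2.
Step 4. [r1c2∈{3}] only 3 remains possible at r1c2 ⇒ r1c2=3.
Step 5. [r4c1∈{1}] r4c1 has the single candidate 1. So r4c1=1.
Step 6. [r1c1∈{2}] r1c1 is down to just 2. So r1c1=2.
Step 7. [r2c3∈{3}] r2c3 has the single candidate 3 ⇒ r2c3=3.

Answer: 2 3 1 4 / 4 1 3 2 / 3 4 2 1 / 1 2 4 3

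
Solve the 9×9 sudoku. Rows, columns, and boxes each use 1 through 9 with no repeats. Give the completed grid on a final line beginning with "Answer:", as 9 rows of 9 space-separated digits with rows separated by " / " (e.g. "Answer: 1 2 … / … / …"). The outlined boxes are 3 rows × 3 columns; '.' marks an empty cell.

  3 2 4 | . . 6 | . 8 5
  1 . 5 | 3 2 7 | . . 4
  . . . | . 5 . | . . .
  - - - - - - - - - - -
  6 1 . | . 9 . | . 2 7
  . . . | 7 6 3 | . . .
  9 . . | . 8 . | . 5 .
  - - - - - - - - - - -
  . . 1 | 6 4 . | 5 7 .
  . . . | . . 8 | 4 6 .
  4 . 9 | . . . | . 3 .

Step 1. [r2c2∈{6,8,9}] row 2 places 8 nowhere but r2c2 ⇒ r2c2=8.
Step 2. [r3c2∈{6,7,9}] col 2 places 9 nowhere but r3c2, so r3c2=9.
Step 3. [r1c5∈{1}] r1c5 has the single candidate 1. So r1c5=1.
Step 4. [r2c7∈{6,9}] in row 2, 6 fits only at r2c7, so r2c7=6.
Step 5. [r7c1∈{2,8}] across box 7, 8 lands solely at r7c1 ⇒ r7c1=8.
Step 6. [r3c1∈{7}] nothing but 7 survives at r3c1. So r3c1=7.
Step 7. [r3c6∈{4}] nothing but 4 survives at r3c6, so r3c6=4.
Step 8. [r5c8∈{1,4,9}] col 8 places 4 nowhere but r5c8, so r5c8=4.
Step 9. [r8c5∈{3,7}] col 5 places 3 nowhere but r8c5. So r8c5=3.
Step 10. [r5c2∈{5}] r5c2's peers cover all but 5 ⇒ r5c2=5.
Step 11. [r5c1∈{2}] r5c1 has the single candidate 2, so r5c1=2.
Step 12. [r7c6∈{2,9}] col 6 places 9 nowhere but r7c6. So r7c6=9.
Step 13. [r7c9∈{2}] only 2 remains possible at r7c9 ⇒ r7c9=2.
Step 14. [r8c2∈{7}] only 7 remains possible at r8c2 ⇒ r8c2=7.
Step 15. [r5c3∈{8}] r5c3 is down to just 8 ⇒ r5c3=8.
Step 16. [r4c3∈{3}] r4c3 has the single candidate 3. So r4c3=3.
Step 17. [r3c7∈{1,2,3}] in row 3, 2 fits only at r3c7 ⇒ r3c7=2.
Step 18. [r8c9∈{1,9}] r8c9 is the only open cell in row 8 admitting 9. So r8c9=9.
Step 19. [r5c9∈{1}] r5c9 is down to just 1, so r5c9=1.
Step 20. [r8c4∈{1,2,5}] in row 8, 1 fits only at r8c4, so r8c4=1.
Step 21. [r4c6∈{5}] r4c6 has the single candidate 5, so r4c6=5.
Step 22. [r9c6∈{2}] r9c6 is down to just 2, so r9c6=2.
Step 23. [r1c7∈{7,9}] across row 1, 7 lands solely at r1c7. So r1c7=7.
Step 24. [r3c9∈{3}] r3c9's peers cover all but 3. So r3c9=3.
Step 25. [r6c4∈{2,4}] r6c4 is the only open cell in row 6 admitting 2. So r6c4=2.
Step 26. [r4c7∈{8}] r4c7 is down to just 8 ⇒ r4c7=8.
Step 27. [r8c1∈{5}] nothing but 5 survives at r8c1. So r8c1=5.
Step 28. [r4c4∈{4}] r4c4 has the single candidate 4. So r4c4=4.
Step 29. [r9c9∈{8}] r9c9's peers cover all but 8, so r9c9=8.
Step 30. [r9c4∈{5}] r9c4's peers cover all but 5. So r9c4=5.
Step 31. [r1c4∈{9}] only 9 remains possible at r1c4. So r1c4=9.
Step 32. [r9c2∈{6}] r9c2's peers cover all but 6, so r9c2=6.
Step 33. [r3c3∈{6}] nothing but 6 survives at r3c3. So r3c3=6.
Step 34. [r7c2∈{3}] r7c2 has the single candidate 3 ⇒ r7c2=3.
Step 35. [r6c2∈{4}] r6c2 is down to just 4 ⇒ r6c2=4.
Step 36. [r9c5∈{7}] r9c5's peers cover all but 7, so r9c5=7.
Step 37. [r9c7∈{1}] r9c7 has the single candidate 1, so r9c7=1.
Step 38. [r8c3∈{2}] r8c3 is down to just 2. So r8c3=2.
Step 39. [r5c7∈{9}] nothing but 9 survives at r5c7. So r5c7=9.
Step 40. [r3c4∈{8}] r3c4's peers cover all but 8 ⇒ r3c4=8.
Step 41. [r6c9∈{6}] only 6 remains possible at r6c9, so r6c9=6.
Step 42. [r6c6∈{1}] r6c6 has the single candidate 1 ⇒ r6c6=1.
Step 43. [r6c7∈{3}] only 3 remains possible at r6c7. So r6c7=3.
Step 44. [r2c8∈{9}] only 9 remains possible at r2c8. So r2c8=9.
Step 45. [r3c8∈{1}] nothing but 1 survives at r3c8, so r3c8=1.
Step 46. [r6c3∈{7}] r6c3's peers cover all but 7 ⇒ r6c3=7.

Answer: 3 2 4 9 1 6 7 8 5 / 1 8 5 3 2 7 6 9 4 / 7 9 6 8 5 4 2 1 3 / 6 1 3 4 9 5 8 2 7 / 2 5 8 7 6 3 9 4 1 / 9 4 7 2 8 1 3 5 6 / 8 3 1 6 4 9 5 7 2 / 5 7 2 1 3 8 4 6 9 / 4 6 9 5 7 2 1 3 8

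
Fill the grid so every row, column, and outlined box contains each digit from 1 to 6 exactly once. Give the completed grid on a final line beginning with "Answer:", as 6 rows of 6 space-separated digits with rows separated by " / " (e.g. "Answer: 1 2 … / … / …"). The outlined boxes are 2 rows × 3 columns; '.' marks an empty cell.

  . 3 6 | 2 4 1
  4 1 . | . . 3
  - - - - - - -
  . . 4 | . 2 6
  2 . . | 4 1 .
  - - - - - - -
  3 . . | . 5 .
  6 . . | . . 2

Step 1. [r3c2∈{5}] r3c2 is down to just 5 ⇒ r3c2=5.
Step 2. [r5c4∈{1,6}] 6 has one home in row 5: r5c4, so r5c4=6.
Step 3. [r5c3∈{1,2}] 1 has one home in row 5: r5c3, so r5c3=1.
Step 4. [r1c1∈{5}] r1c1 has the single candidate 5 ⇒ r1c1=5.
Step 5. [r6c4∈{1,3}] across row 6, 1 lands solely at r6c4. So r6c4=1.
Step 6. [r5c2∈{2,4}] row 5 places 2 nowhere but r5c2 ⇒ r5c2=2.
Step 7. [r6c2∈{4}] r6c2 has the single candidate 4, so r6c2=4.
Step 8. [r5c6∈{4}] nothing but 4 survives at r5c6, so r5c6=4.
Step 9. [r2c5∈{6}] r2c5's peers cover all but 6, so r2c5=6.
Step 10. [r4c2∈{6}] r4c2 is down to just 6 ⇒ r4c2=6.
Step 11. [r3c1∈{1}] r3c1 is down to just 1, so r3c1=1.
Step 12. [r2c3∈{2}] nothing but 2 survives at r2c3. So r2c3=2.
Step 13. [r4c6∈{5}] r4c6 has the single candidate 5. So r4c6=5.
Step 14. [r4c3∈{3}] r4c3 has the single candidate 3. So r4c3=3.
Step 15. [r6c5∈{3}] r6c5 is down to just 3. So r6c5=3.
Step 16. [r6c3∈{5}] r6c3 is down to just 5. So r6c3=5.
Step 17. [r3c4∈{3}] r3c4 has the single candidate 3. So r3c4=3.
Step 18. [r2c4∈{5}] nothing but 5 survives at r2c4. So r2c4=5.

Answer: 5 3 6 2 4 1 / 4 1 2 5 6 3 / 1 5 4 3 2 6 / 2 6 3 4 1 5 / 3 2 1 6 5 4 / 6 4 5 1 3 2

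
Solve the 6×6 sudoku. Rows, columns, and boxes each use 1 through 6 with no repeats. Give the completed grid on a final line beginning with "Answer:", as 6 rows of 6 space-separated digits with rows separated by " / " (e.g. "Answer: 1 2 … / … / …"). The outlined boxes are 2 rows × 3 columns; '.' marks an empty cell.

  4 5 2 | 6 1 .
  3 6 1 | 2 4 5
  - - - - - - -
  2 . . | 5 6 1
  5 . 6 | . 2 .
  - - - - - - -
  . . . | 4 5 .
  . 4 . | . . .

Step 1. [r5c3∈{3}] only 3 remains possible at r5c3, so r5c3=3.
Step 2. [r4c4∈{3}] nothing but 3 survives at r4c4 ⇒ r4c4=3.
Step 3. [r6c6∈{2,3,6}] row 6 places 2 nowhere but r6c6, so r6c6=2.
Step 4. [r6c1∈{1,6}] across row 6, 6 lands solely at r6c1, so r6c1=6.
Step 5. [r4c2∈{1}] only 1 remains possible at r4c2. So r4c2=1.
Step 6. [r1c6∈{3}] only 3 remains possible at r1c6, so r1c6=3.
Step 7. [r5c6∈{6}] nothing but 6 survives at r5c6. So r5c6=6.
Step 8. [r5c2∈{2}] r5c2 is down to just 2, so r5c2=2.
Step 9. [r3c2∈{3}] only 3 remains possible at r3c2. So r3c2=3.
Step 10. [r6c3∈{5}] r6c3 has the single candidate 5. So r6c3=5.
Step 11. [r6c4∈{1}] only 1 remains possible at r6c4 ⇒ r6c4=1.
Step 12. [r4c6∈{4}] only 4 remains possible at r4c6. So r4c6=4.
Step 13. [r6c5∈{3}] r6c5 has the single candidate 3. So r6c5=3.
Step 14. [r3c3∈{4}] nothing but 4 survives at r3c3 ⇒ r3c3=4.
Step 15. [r5c1∈{1}] r5c1's peers cover all but 1. So r5c1=1.

Answer: 4 5 2 6 1 3 / 3 6 1 2 4 5 / 2 3 4 5 6 1 / 5 1 6 3 2 4 / 1 2 3 4 5 6 / 6 4 5 1 3 2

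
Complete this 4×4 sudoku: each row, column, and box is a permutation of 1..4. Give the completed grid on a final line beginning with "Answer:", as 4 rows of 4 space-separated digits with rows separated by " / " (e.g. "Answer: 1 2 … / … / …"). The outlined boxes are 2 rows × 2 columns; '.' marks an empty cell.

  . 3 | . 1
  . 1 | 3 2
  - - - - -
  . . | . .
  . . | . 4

Step 1. [r4c2∈{2}] r4c2 has the single candidate 2. So r4c2=2.
Step 2. [r2c1∈{4}] nothing but 4 survives at r2c1, so r2c1=4.
Step 3. [r4c1∈{1,3}] across row 4, 3 lands solely at r4c1. So r4c1=3.
Step 4. [r3c3∈{1,2}] 2 has one home in row 3: r3c3 ⇒ r3c3=2.
Step 5. [r1c3∈{4}] r1c3 is down to just 4. So r1c3=4.
Step 6. [r3c2∈{4}] nothing but 4 survives at r3c2, so r3c2=4.
Step 7. [r3c4∈{3}] r3c4 has the single candidate 3. So r3c4=3.
Step 8. [r4c3∈{1}] r4c3's peers cover all but 1, so r4c3=1.
Step 9. [r3c1∈{1}] r3c1 is down to just 1 ⇒ r3c1=1.
Step 10. [r1c1∈{2}] r1c1 has the single candidate 2 ⇒ r1c1=2.

Answer: 2 3 4 1 / 4 1 3 2 / 1 4 2 3 / 3 2 1 4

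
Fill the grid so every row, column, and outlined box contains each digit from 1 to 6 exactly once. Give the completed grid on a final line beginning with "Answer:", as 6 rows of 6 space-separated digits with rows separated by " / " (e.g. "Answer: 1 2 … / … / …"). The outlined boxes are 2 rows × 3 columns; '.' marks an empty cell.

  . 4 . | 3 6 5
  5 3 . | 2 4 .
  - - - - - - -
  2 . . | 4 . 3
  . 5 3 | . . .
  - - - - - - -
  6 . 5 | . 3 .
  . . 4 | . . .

Step 1. [r5c4∈{1}] r5c4 is down to just 1 ⇒ r5c4=1.
Step 2. [r1c1∈{1}] r1c1 has the single candidate 1. So r1c1=1.
Step 3. [r3c3∈{1,6}] 1 has one home in col 3: r3c3. So r3c3=1.
Step 4. [r4c4∈{6}] r4c4 has the single candidate 6. So r4c4=6.
Step 5. [r4c5∈{1,2}] r4c5 is the only open cell in col 5 admitting 1. So r4c5=1.
Step 6. [r6c5∈{2,5}] across col 5, 2 lands solely at r6c5. So r6c5=2.
Step 7. [r1c3∈{2}] r1c3 is down to just 2 ⇒ r1c3=2.
Step 8. [r5c2∈{2}] nothing but 2 survives at r5c2 ⇒ r5c2=2.
Step 9. [r6c4∈{5}] nothing but 5 survives at r6c4. So r6c4=5.
Step 10. [r6c6∈{6}] r6c6's peers cover all but 6, so r6c6=6.
Step 11. [r5c6∈{4}] r5c6 is down to just 4. So r5c6=4.
Step 12. [r3c5∈{5}] only 5 remains possible at r3c5. So r3c5=5.
Step 13. [r6c2∈{1}] only 1 remains possible at r6c2 ⇒ r6c2=1.
Step 14. [r2c6∈{1}] r2c6 is down to just 1. So r2c6=1.
Step 15. [r6c1∈{3}] nothing but 3 survives at r6c1. So r6c1=3.
Step 16. [r2c3∈{6}] r2c3 has the single candidate 6 ⇒ r2c3=6.
Step 17. [r4c6∈{2}] r4c6 is down to just 2, so r4c6=2.
Step 18. [r3c2∈{6}] r3c2 has the single candidate 6, so r3c2=6.
Step 19. [r4c1∈{4}] only 4 remains possible at r4c1. So r4c1=4.

Answer: 1 4 2 3 6 5 / 5 3 6 2 4 1 / 2 6 1 4 5 3 / 4 5 3 6 1 2 / 6 2 5 1 3 4 / 3 1 4 5 2 6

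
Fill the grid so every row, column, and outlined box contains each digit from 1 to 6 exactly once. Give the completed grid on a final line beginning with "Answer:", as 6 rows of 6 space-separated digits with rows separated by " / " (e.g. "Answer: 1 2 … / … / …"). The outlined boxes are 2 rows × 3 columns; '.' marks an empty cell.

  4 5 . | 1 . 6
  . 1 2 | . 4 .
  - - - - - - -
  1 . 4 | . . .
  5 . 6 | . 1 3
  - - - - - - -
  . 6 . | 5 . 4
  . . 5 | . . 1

Step 1. [r3c6∈{2,5}] col 6 places 2 nowhere but r3c6, so r3c6=2.
Step 2. [r6c4∈{2,3,6}] r6c4 is the only open cell in col 4 admitting 2 ⇒ r6c4=2.
Step 3. [r6c1∈{3}] r6c1's peers cover all but 3. So r6c1=3.
Step 4. [r3c4∈{6}] r3c4 is down to just 6. So r3c4=6.
Step 5. [r2c4∈{3}] r2c4 is down to just 3, so r2c4=3.
Step 6. [r2c6∈{5}] r2c6's peers cover all but 5 ⇒ r2c6=5.
Step 7. [r2c1∈{6}] r2c1 has the single candidate 6. So r2c1=6.
Step 8. [r4c2∈{2}] r4c2 is down to just 2, so r4c2=2.
Step 9. [r5c1∈{2}] nothing but 2 survives at r5c1, so r5c1=2.
Step 10. [r1c5∈{2}] only 2 remains possible at r1c5 ⇒ r1c5=2.
Step 11. [r3c5∈{5}] r3c5's peers cover all but 5 ⇒ r3c5=5.
Step 12. [r6c2∈{4}] nothing but 4 survives at r6c2. So r6c2=4.
Step 13. [r5c5∈{3}] r5c5 is down to just 3, so r5c5=3.
Step 14. [r1c3∈{3}] r1c3 has the single candidate 3 ⇒ r1c3=3.
Step 15. [r4c4∈{4}] only 4 remains possible at r4c4 ⇒ r4c4=4.
Step 16. [r6c5∈{6}] r6c5's peers cover all but 6, so r6c5=6.
Step 17. [r3c2∈{3}] r3c2 is down to just 3, so r3c2=3.
Step 18. [r5c3∈{1}] r5c3 is down to just 1 ⇒ r5c3=1.

Answer: 4 5 3 1 2 6 / 6 1 2 3 4 5 / 1 3 4 6 5 2 / 5 2 6 4 1 3 / 2 6 1 5 3 4 / 3 4 5 2 6 1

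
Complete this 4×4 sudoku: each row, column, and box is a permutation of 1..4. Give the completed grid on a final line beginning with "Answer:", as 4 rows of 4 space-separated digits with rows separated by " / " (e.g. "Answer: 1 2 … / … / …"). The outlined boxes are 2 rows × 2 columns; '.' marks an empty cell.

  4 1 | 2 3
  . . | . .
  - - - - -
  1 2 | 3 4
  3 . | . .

Step 1. [r4c3∈{1}] r4c3's peers cover all but 1, so r4c3=1.
Step 2. [r4c2∈{4}] nothing but 4 survives at r4c2, so r4c2=4.
Step 3. [r2c3∈{4}] r2c3 is down to just 4. So r2c3=4.
Step 4. [r2c2∈{3}] r2c2's peers cover all but 3 ⇒ r2c2=3.
Step 5. [r4c4∈{2}] r4c4's peers cover all but 2, so r4c4=2.
Step 6. [r2c4∈{1}] r2c4's peers cover all but 1. So r2c4=1.
Step 7. [r2c1∈{2}] only 2 remains possible at r2c1. So r2c1=2.

Answer: 4 1 2 3 / 2 3 4 1 / 1 2 3 4 / 3 4 1 2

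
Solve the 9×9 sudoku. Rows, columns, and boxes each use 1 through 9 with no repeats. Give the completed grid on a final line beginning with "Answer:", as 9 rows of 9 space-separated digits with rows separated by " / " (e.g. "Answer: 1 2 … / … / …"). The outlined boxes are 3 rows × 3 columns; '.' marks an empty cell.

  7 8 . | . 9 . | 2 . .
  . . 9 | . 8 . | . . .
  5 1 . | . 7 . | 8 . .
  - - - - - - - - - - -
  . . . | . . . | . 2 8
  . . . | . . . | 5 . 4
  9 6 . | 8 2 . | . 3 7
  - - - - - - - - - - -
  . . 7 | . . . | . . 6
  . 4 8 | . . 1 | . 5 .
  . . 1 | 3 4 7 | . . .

Step 1. [r9c7∈{9}] r9c7 has the single candidate 9, so r9c7=9.
Step 2. [r8c4∈{2,6,9}] r8c4 is the only open cell in row 8 admitting 9. So r8c4=9.
Step 3. [r4c6∈{3,4,5,6,9}] across row 4, 9 lands solely at r4c6. So r4c6=9.
Step 4. [r7c5∈{5}] r7c5's peers cover all but 5 ⇒ r7c5=5.
Step 5. [r7c4∈{2}] nothing but 2 survives at r7c4 ⇒ r7c4=2.
Step 6. [r7c1∈{3}] only 3 remains possible at r7c1 ⇒ r7c1=3.
Step 7. [r2c8∈{1,4,6,7}] r2c8 is the only open cell in col 8 admitting 7 ⇒ r2c8=7.
Step 8. [r6c7∈{1}] r6c7 is down to just 1. So r6c7=1.
Step 9. [r4c7∈{6}] only 6 remains possible at r4c7 ⇒ r4c7=6.
Step 10. [r9c1∈{2,6}] r9c1 is the only open cell in row 9 admitting 6, so r9c1=6.
Step 11. [r8c1∈{2}] r8c1 is down to just 2 ⇒ r8c1=2.
Step 12. [r2c1∈{4}] r2c1 has the single candidate 4. So r2c1=4.
Step 13. [r2c7∈{3}] r2c7 has the single candidate 3, so r2c7=3.
Step 14. [r4c1∈{1}] r4c1 is down to just 1. So r4c1=1.
Step 15. [r4c5∈{3}] r4c5 is down to just 3. So r4c5=3.
Step 16. [r5c6∈{6}] only 6 remains possible at r5c6 ⇒ r5c6=6.
Step 17. [r2c4∈{1,5,6}] 6 has one home in row 2: r2c4 ⇒ r2c4=6.
Step 18. [r3c4∈{4}] nothing but 4 survives at r3c4 ⇒ r3c4=4.
Step 19. [r1c4∈{1,5}] across box 2, 1 lands solely at r1c4, so r1c4=1.
Step 20. [r4c4∈{5,7}] across col 4, 5 lands solely at r4c4, so r4c4=5.
Step 21. [r5c2∈{2,3,7}] in col 2, 3 fits only at r5c2 ⇒ r5c2=3.
Step 22. [r1c8∈{4,6}] row 1 places 4 nowhere but r1c8, so r1c8=4.
Step 23. [r2c2∈{2}] r2c2 is down to just 2. So r2c2=2.
Step 24. [r1c3∈{3,6}] in row 1, 6 fits only at r1c3, so r1c3=6.
Step 25. [r2c6∈{5}] only 5 remains possible at r2c6. So r2c6=5.
Step 26. [r3c8∈{6,9}] across row 3, 6 lands solely at r3c8. So r3c8=6.
Step 27. [r7c8∈{1,8}] 1 has one home in row 7: r7c8, so r7c8=1.
Step 28. [r1c6∈{3}] r1c6's peers cover all but 3. So r1c6=3.
Step 29. [r6c3∈{4,5}] in row 6, 5 fits only at r6c3. So r6c3=5.
Step 30. [r3c3∈{3}] only 3 remains possible at r3c3, so r3c3=3.
Step 31. [r2c9∈{1}] nothing but 1 survives at r2c9 ⇒ r2c9=1.
Step 32. [r7c6∈{8}] r7c6's peers cover all but 8, so r7c6=8.
Step 33. [r8c7∈{7}] r8c7's peers cover all but 7 ⇒ r8c7=7.
Step 34. [r1c9∈{5}] r1c9 is down to just 5. So r1c9=5.
Step 35. [r5c3∈{2}] r5c3's peers cover all but 2, so r5c3=2.
Step 36. [r8c9∈{3}] r8c9 has the single candidate 3. So r8c9=3.
Step 37. [r4c3∈{4}] r4c3 has the single candidate 4. So r4c3=4.
Step 38. [r6c6∈{4}] r6c6 is down to just 4. So r6c6=4.
Step 39. [r8c5∈{6}] nothing but 6 survives at r8c5. So r8c5=6.
Step 40. [r7c7∈{4}] r7c7's peers cover all but 4 ⇒ r7c7=4.
Step 41. [r9c2∈{5}] r9c2 has the single candidate 5. So r9c2=5.
Step 42. [r5c5∈{1}] r5c5 is down to just 1 ⇒ r5c5=1.
Step 43. [r5c4∈{7}] r5c4's peers cover all but 7. So r5c4=7.
Step 44. [r5c8∈{9}] r5c8 has the single candidate 9, so r5c8=9.
Step 45. [r3c9∈{9}] nothing but 9 survives at r3c9 ⇒ r3c9=9.
Step 46. [r4c2∈{7}] r4c2 is down to just 7. So r4c2=7.
Step 47. [r3c6∈{2}] only 2 remains possible at r3c6, so r3c6=2.
Step 48. [r7c2∈{9}] r7c2 is down to just 9. So r7c2=9.
Step 49. [r9c9∈{2}] r9c9's peers cover all but 2. So r9c9=2.
Step 50. [r9c8∈{8}] r9c8 is down to just 8, so r9c8=8.
Step 51. [r5c1∈{8}] only 8 remains possible at r5c1, so r5c1=8.

Answer: 7 8 6 1 9 3 2 4 5 / 4 2 9 6 8 5 3 7 1 / 5 1 3 4 7 2 8 6 9 / 1 7 4 5 3 9 6 2 8 / 8 3 2 7 1 6 5 9 4 / 9 6 5 8 2 4 1 3 7 / 3 9 7 2 5 8 4 1 6 / 2 4 8 9 6 1 7 5 3 / 6 5 1 3 4 7 9 8 2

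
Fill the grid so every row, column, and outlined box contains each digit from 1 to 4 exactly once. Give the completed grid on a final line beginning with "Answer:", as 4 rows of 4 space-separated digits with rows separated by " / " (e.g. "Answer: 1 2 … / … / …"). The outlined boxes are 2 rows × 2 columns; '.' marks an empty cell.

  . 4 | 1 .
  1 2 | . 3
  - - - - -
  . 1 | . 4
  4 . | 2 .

Step 1. [r4c2∈{3}] r4c2 is down to just 3. So r4c2=3.
Step 2. [r4c4∈{1}] r4c4 has the single candidate 1. So r4c4=1.
Step 3. [r3c3∈{3}] r3c3 is down to just 3. So r3c3=3.
Step 4. [r1c4∈{2}] r1c4 is down to just 2 ⇒ r1c4=2.
Step 5. [r1c1∈{3}] only 3 remains possible at r1c1. So r1c1=3.
Step 6. [r2c3∈{4}] nothing but 4 survives at r2c3, so r2c3=4.
Step 7. [r3c1∈{2}] r3c1's peers cover all but 2. So r3c1=2.

Answer: 3 4 1 2 / 1 2 4 3 / 2 1 3 4 / 4 3 2 1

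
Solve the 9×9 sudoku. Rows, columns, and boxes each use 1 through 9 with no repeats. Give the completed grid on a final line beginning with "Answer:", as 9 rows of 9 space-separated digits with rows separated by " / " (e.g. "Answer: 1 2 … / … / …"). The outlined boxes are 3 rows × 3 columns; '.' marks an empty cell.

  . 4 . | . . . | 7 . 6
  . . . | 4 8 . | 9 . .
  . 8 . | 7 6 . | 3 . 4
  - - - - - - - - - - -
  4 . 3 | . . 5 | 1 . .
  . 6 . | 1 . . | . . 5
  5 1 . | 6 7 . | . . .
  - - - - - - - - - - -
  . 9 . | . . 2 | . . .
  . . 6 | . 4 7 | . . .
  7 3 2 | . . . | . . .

Step 1. [r1c8∈{1,2,5,8}] across row 1, 8 lands solely at r1c8 ⇒ r1c8=8.
Step 2. [r4c8∈{2,6,7,9}] row 4 places 6 nowhere but r4c8. So r4c8=6.
Step 3. [r7c3∈{1,4,5,8}] 4 has one home in col 3: r7c3, so r7c3=4.
Step 4. [r8c2∈{5}] only 5 remains possible at r8c2, so r8c2=5.
Step 5. [r9c6∈{1,6,8,9}] 6 has one home in col 6: r9c6. So r9c6=6.
Step 6. [r2c1∈{1,2,3,6}] in row 2, 6 fits only at r2c1, so r2c1=6.
Step 7. [r2c6∈{1,3}] 3 has one home in row 2: r2c6 ⇒ r2c6=3.
Step 8. [r5c5∈{2,3,9}] 3 has one home in box 5: r5c5, so r5c5=3.
Step 9. [r1c1∈{1,2,3,9}] in row 1, 3 fits only at r1c1, so r1c1=3.
Step 10. [r7c7∈{5,6,8}] 6 has one home in row 7: r7c7. So r7c7=6.
Step 11. [r9c7∈{4,5,8}] in col 7, 5 fits only at r9c7, so r9c7=5.
Step 12. [r9c8∈{1,4,9}] r9c8 is the only open cell in row 9 admitting 4, so r9c8=4.
Step 13. [r4c2∈{2,7}] 2 in box 5 is pinned to row 4, so r4c2≠2.
Step 14. [r5c1∈{2,8,9}] box 4 places 2 nowhere but r5c1, so r5c1=2.
Step 15. [r3c8∈{1,2,5}] row 3 places 2 nowhere but r3c8 ⇒ r3c8=2.
Step 16. [r2c9∈{1}] only 1 remains possible at r2c9, so r2c9=1.
Step 17. [r3c3∈{1,5,9}] row 3 places 5 nowhere but r3c3 ⇒ r3c3=5.
Step 18. [r1c3∈{1,9}] r1c3 is the only open cell in col 3 admitting 1. So r1c3=1.
Step 19. [r1c6∈{9}] nothing but 9 survives at r1c6, so r1c6=9.
Step 20. [r4c2∈{7}] only 7 remains possible at r4c2. So r4c2=7.
Step 21. [r7c9∈{3,7,8}] r7c9 is the only open cell in col 9 admitting 7 ⇒ r7c9=7.
Step 22. [r9c5∈{1,9}] row 9 places 1 nowhere but r9c5. So r9c5=1.
Step 23. [r4c5∈{2,9}] col 5 places 9 nowhere but r4c5, so r4c5=9.
Step 24. [r4c4∈{2,8}] r4c4 is the only open cell in box 5 admitting 2 ⇒ r4c4=2.
Step 25. [r4c9∈{8}] nothing but 8 survives at r4c9, so r4c9=8.
Step 26. [r9c9∈{9}] nothing but 9 survives at r9c9, so r9c9=9.
Step 27. [r8c7∈{2,8}] col 7 places 8 nowhere but r8c7, so r8c7=8.
Step 28. [r1c4∈{5}] only 5 remains possible at r1c4 ⇒ r1c4=5.
Step 29. [r8c1∈{1}] nothing but 1 survives at r8c1 ⇒ r8c1=1.
Step 30. [r8c8∈{3}] r8c8's peers cover all but 3. So r8c8=3.
Step 31. [r5c7∈{4}] r5c7 has the single candidate 4. So r5c7=4.
Step 32. [r5c6∈{8}] nothing but 8 survives at r5c6, so r5c6=8.
Step 33. [r5c3∈{9}] r5c3 is down to just 9 ⇒ r5c3=9.
Step 34. [r7c4∈{3,8}] across row 7, 3 lands solely at r7c4 ⇒ r7c4=3.
Step 35. [r6c9∈{2,3}] across row 6, 3 lands solely at r6c9 ⇒ r6c9=3.
Step 36. [r2c2∈{2}] nothing but 2 survives at r2c2, so r2c2=2.
Step 37. [r6c8∈{9}] only 9 remains possible at r6c8 ⇒ r6c8=9.
Step 38. [r1c5∈{2}] only 2 remains possible at r1c5. So r1c5=2.
Step 39. [r2c3∈{7}] nothing but 7 survives at r2c3. So r2c3=7.
Step 40. [r8c4∈{9}] r8c4 is down to just 9 ⇒ r8c4=9.
Step 41. [r3c1∈{9}] only 9 remains possible at r3c1 ⇒ r3c1=9.
Step 42. [r7c8∈{1}] r7c8's peers cover all but 1. So r7c8=1.
Step 43. [r6c3∈{8}] only 8 remains possible at r6c3, so r6c3=8.
Step 44. [r9c4∈{8}] r9c4's peers cover all but 8 ⇒ r9c4=8.
Step 45. [r5c8∈{7}] r5c8 has the single candidate 7, so r5c8=7.
Step 46. [r6c7∈{2}] only 2 remains possible at r6c7, so r6c7=2.
Step 47. [r8c9∈{2}] r8c9 is down to just 2. So r8c9=2.
Step 48. [r3c6∈{1}] r3c6's peers cover all but 1 ⇒ r3c6=1.
Step 49. [r6c6∈{4}] r6c6 has the single candidate 4. So r6c6=4.
Step 50. [r7c5∈{5}] nothing but 5 survives at r7c5 ⇒ r7c5=5.
Step 51. [r7c1∈{8}] r7c1 is down to just 8. So r7c1=8.
Step 52. [r2c8∈{5}] r2c8 is down to just 5. So r2c8=5.

Answer: 3 4 1 5 2 9 7 8 6 / 6 2 7 4 8 3 9 5 1 / 9 8 5 7 6 1 3 2 4 / 4 7 3 2 9 5 1 6 8 / 2 6 9 1 3 8 4 7 5 / 5 1 8 6 7 4 2 9 3 / 8 9 4 3 5 2 6 1 7 / 1 5 6 9 4 7 8 3 2 / 7 3 2 8 1 6 5 4 9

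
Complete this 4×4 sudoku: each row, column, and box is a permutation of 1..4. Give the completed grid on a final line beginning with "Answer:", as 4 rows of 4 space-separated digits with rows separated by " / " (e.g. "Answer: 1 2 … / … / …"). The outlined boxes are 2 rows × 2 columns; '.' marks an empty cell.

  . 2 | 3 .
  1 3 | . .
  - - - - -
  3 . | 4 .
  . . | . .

Step 1. [r4c3∈{1,2}] 1 has one home in col 3: r4c3. So r4c3=1.
Step 2. [r4c1∈{2,4}] col 1 places 2 nowhere but r4c1. So r4c1=2.
Step 3. [r2c4∈{2,4}] 4 has one home in row 2: r2c4 ⇒ r2c4=4.
Step 4. [r1c4∈{1}] only 1 remains possible at r1c4. So r1c4=1.
Step 5. [r3c4∈{2}] r3c4 has the single candidate 2, so r3c4=2.
Step 6. [r1c1∈{4}] r1c1's peers cover all but 4, so r1c1=4.
Step 7. [r4c2∈{4}] r4c2 is down to just 4, so r4c2=4.
Step 8. [r3c2∈{1}] only 1 remains possible at r3c2 ⇒ r3c2=1.
Step 9. [r2c3∈{2}] r2c3 is down to just 2 ⇒ r2c3=2.
Step 10. [r4c4∈{3}] r4c4 is down to just 3, so r4c4=3.

Answer: 4 2 3 1 / 1 3 2 4 / 3 1 4 2 / 2 4 1 3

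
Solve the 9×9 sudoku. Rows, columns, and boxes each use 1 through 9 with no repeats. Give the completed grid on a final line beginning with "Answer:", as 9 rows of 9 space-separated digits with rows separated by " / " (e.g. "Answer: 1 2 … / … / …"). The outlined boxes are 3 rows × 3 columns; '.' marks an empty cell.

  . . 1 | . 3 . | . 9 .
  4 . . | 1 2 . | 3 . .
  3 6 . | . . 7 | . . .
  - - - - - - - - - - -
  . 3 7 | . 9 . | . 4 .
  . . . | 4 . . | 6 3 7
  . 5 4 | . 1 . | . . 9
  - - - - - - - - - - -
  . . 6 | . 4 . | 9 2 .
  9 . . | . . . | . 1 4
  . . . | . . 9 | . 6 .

Step 1. [r6c8∈{8}] r6c8's peers cover all but 8 ⇒ r6c8=8.
Step 2. [r3c8∈{5}] nothing but 5 survives at r3c8, so r3c8=5.
Step 3. [r3c5∈{8}] r3c5 has the single candidate 8, so r3c5=8.
Step 4. [r6c7∈{2}] r6c7's peers cover all but 2, so r6c7=2.
Step 5. [r6c4∈{3,6,7}] row 6 places 7 nowhere but r6c4, so r6c4=7.
Step 6. [r7c6∈{1,3,5,8}] 1 has one home in col 6: r7c6, so r7c6=1.
Step 7. [r5c5∈{5}] r5c5's peers cover all but 5 ⇒ r5c5=5.
Step 8. [r9c5∈{7}] r9c5's peers cover all but 7 ⇒ r9c5=7.
Step 9. [r8c7∈{5,7,8}] in box 9, 7 fits only at r8c7. So r8c7=7.
Step 10. [r9c2∈{1,2,4,8}] 4 has one home in row 9: r9c2, so r9c2=4.
Step 11. [r5c2∈{1,2,8,9}] in col 2, 1 fits only at r5c2, so r5c2=1.
Step 12. [r2c2∈{7,8,9}] col 2 places 9 nowhere but r2c2. So r2c2=9.
Step 13. [r3c3∈{2}] r3c3's peers cover all but 2 ⇒ r3c3=2.
Step 14. [r8c2∈{2,8}] across col 2, 2 lands solely at r8c2 ⇒ r8c2=2.
Step 15. [r9c4∈{2,3,5,8}] in row 9, 2 fits only at r9c4. So r9c4=2.
Step 16. [r1c6∈{4,5,6}] in col 6, 4 fits only at r1c6 ⇒ r1c6=4.
Step 17. [r1c7∈{8}] r1c7's peers cover all but 8 ⇒ r1c7=8.
Step 18. [r7c2∈{7,8}] across col 2, 8 lands solely at r7c2 ⇒ r7c2=8.
Step 19. [r9c7∈{5}] r9c7's peers cover all but 5. So r9c7=5.
Step 20. [r6c1∈{6}] only 6 remains possible at r6c1. So r6c1=6.
Step 21. [r7c1∈{5,7}] row 7 places 7 nowhere but r7c1 ⇒ r7c1=7.
Step 22. [r7c4∈{3,5}] row 7 places 5 nowhere but r7c4. So r7c4=5.
Step 23. [r1c4∈{6}] r1c4 has the single candidate 6 ⇒ r1c4=6.
Step 24. [r4c4∈{8}] only 8 remains possible at r4c4, so r4c4=8.
Step 25. [r5c6∈{2}] r5c6's peers cover all but 2 ⇒ r5c6=2.
Step 26. [r2c3∈{5,8}] 8 has one home in row 2: r2c3 ⇒ r2c3=8.
Step 27. [r9c3∈{3}] r9c3 is down to just 3, so r9c3=3.
Step 28. [r4c7∈{1}] r4c7 has the single candidate 1 ⇒ r4c7=1.
Step 29. [r8c6∈{3,6,8}] across row 8, 8 lands solely at r8c6 ⇒ r8c6=8.
Step 30. [r1c2∈{7}] r1c2's peers cover all but 7, so r1c2=7.
Step 31. [r8c5∈{6}] r8c5's peers cover all but 6, so r8c5=6.
Step 32. [r9c1∈{1}] r9c1's peers cover all but 1, so r9c1=1.
Step 33. [r6c6∈{3}] r6c6's peers cover all but 3, so r6c6=3.
Step 34. [r5c1∈{8}] r5c1 has the single candidate 8. So r5c1=8.
Step 35. [r4c1∈{2}] r4c1 has the single candidate 2. So r4c1=2.
Step 36. [r3c9∈{1}] only 1 remains possible at r3c9. So r3c9=1.
Step 37. [r2c8∈{7}] r2c8 is down to just 7, so r2c8=7.
Step 38. [r1c1∈{5}] r1c1 has the single candidate 5 ⇒ r1c1=5.
Step 39. [r8c4∈{3}] only 3 remains possible at r8c4 ⇒ r8c4=3.
Step 40. [r7c9∈{3}] nothing but 3 survives at r7c9 ⇒ r7c9=3.
Step 41. [r2c6∈{5}] r2c6's peers cover all but 5 ⇒ r2c6=5.
Step 42. [r4c6∈{6}] r4c6 has the single candidate 6. So r4c6=6.
Step 43. [r1c9∈{2}] r1c9 has the single candidate 2, so r1c9=2.
Step 44. [r5c3∈{9}] r5c3 is down to just 9, so r5c3=9.
Step 45. [r2c9∈{6}] r2c9 is down to just 6, so r2c9=6.
Step 46. [r8c3∈{5}] only 5 remains possible at r8c3 ⇒ r8c3=5.
Step 47. [r3c7∈{4}] r3c7's peers cover all but 4 ⇒ r3c7=4.
Step 48. [r3c4∈{9}] r3c4's peers cover all but 9 ⇒ r3c4=9.
Step 49. [r4c9∈{5}] only 5 remains possible at r4c9. So r4c9=5.
Step 50. [r9c9∈{8}] r9c9 has the single candidate 8 ⇒ r9c9=8.

Answer: 5 7 1 6 3 4 8 9 2 / 4 9 8 1 2 5 3 7 6 / 3 6 2 9 8 7 4 5 1 / 2 3 7 8 9 6 1 4 5 / 8 1 9 4 5 2 6 3 7 / 6 5 4 7 1 3 2 8 9 / 7 8 6 5 4 1 9 2 3 / 9 2 5 3 6 8 7 1 4 / 1 4 3 2 7 9 5 6 8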